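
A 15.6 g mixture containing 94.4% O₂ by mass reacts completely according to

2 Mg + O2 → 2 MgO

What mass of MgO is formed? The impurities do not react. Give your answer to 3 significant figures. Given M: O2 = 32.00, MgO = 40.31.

Mass of pure O2 = 15.6 g × 0.944 = 14.73 g.
n(O2) = 14.73 g / 32.00 g/mol = 0.4602 mol.
From the equation the O2:MgO mole ratio is 1:2, so n(MgO) = 0.4602 × 2/1 = 0.9204 mol.
Mass of MgO = 0.9204 mol × 40.31 g/mol = 37.10 g.

37.1 g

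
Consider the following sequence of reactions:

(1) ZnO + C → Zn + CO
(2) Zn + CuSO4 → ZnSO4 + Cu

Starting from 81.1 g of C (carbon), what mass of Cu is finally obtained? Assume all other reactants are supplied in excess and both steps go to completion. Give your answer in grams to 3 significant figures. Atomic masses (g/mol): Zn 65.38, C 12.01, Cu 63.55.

429 g

M(C) = 12.01 g/mol.
M(Cu) = 63.55 g/mol.
n(C) = 81.10 / 12.01 = 6.753 mol.
Step 1 gives a 1:1 ratio of C to Zn, so n(Zn) = 6.753 mol.
In step 2 the Zn:Cu ratio is 1:1, so n(Cu) = 6.753 mol.
Mass of Cu = 6.753 × 63.55 = 429.1 g.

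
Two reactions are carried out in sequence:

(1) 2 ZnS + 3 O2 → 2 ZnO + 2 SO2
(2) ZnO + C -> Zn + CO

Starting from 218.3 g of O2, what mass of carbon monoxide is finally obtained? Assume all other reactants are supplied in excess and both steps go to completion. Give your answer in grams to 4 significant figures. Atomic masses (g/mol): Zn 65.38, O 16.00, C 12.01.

M(O2) = 2(16.00) = 32.00 g/mol.
M(CO) = 12.01 + 16.00 = 28.01 g/mol.
n(O2) = 218.30 / 32.00 = 6.8219 mol.
Step 1 gives a 3:2 ratio of O2 to ZnO, so n(ZnO) = 4.5479 mol.
In step 2 the ZnO:CO ratio is 1:1, so n(CO) = 4.5479 mol.
Mass of CO = 4.5479 × 28.01 = 127.39 g.

127.4 g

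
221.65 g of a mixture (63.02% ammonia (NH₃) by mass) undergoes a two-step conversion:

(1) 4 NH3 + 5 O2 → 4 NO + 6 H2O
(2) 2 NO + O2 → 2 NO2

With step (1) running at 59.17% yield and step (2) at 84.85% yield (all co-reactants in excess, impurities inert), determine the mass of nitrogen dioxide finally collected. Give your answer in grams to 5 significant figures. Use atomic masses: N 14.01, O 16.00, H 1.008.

189.42 g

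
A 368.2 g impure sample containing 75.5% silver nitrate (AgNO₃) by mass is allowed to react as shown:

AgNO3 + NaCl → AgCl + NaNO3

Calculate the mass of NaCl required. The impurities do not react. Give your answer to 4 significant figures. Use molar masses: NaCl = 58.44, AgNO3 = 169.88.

95.63 g

Mass of pure AgNO3 = 368.2 g × 0.755 = 277.99 g.
n(AgNO3) = 277.99 g / 169.88 g/mol = 1.6364 mol.
From the equation the AgNO3:NaCl mole ratio is 1:1, so n(NaCl) = 1.6364 × 1/1 = 1.6364 mol.
Mass of NaCl = 1.6364 mol × 58.44 g/mol = 95.631 g.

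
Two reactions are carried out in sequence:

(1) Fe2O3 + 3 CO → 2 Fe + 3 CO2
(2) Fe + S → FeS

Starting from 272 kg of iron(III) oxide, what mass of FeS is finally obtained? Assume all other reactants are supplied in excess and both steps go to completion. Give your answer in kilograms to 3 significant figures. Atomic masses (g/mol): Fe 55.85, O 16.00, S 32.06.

M(Fe2O3) = 2(55.85) + 3(16.00) = 159.70 g/mol.
M(FeS) = 55.85 + 32.06 = 87.91 g/mol.
272 kg = 272000 g.
n(Fe2O3) = 272000 / 159.70 = 1703 mol.
Step 1 gives a 1:2 ratio of Fe2O3 to Fe, so n(Fe) = 3406 mol.
In step 2 the Fe:FeS ratio is 1:1, so n(FeS) = 3406 mol.
Mass of FeS = 3406 × 87.91 = 299500 g = 299 kg.

299 kg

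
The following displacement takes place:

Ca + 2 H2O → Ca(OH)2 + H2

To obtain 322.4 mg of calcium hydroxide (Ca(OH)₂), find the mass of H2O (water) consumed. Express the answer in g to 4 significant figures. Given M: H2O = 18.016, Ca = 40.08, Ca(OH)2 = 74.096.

Convert: 322.4 mg = 0.32240 g.
n(Ca(OH)2) = 0.32240 g / 74.096 g/mol = 0.0043511 mol.
From the equation the Ca(OH)2:H2O mole ratio is 1:2, so n(H2O) = 0.0043511 × 2/1 = 0.0087022 mol.
Mass of H2O = 0.0087022 mol × 18.016 g/mol = 0.15678 g.

0.1568 g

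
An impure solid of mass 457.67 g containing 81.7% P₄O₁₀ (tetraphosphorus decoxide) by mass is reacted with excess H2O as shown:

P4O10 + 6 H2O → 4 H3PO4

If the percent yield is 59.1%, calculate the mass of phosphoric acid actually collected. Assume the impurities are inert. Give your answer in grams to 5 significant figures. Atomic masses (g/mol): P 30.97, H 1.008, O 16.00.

305.13 g

Pure P4O10 available = 457.67 g × 0.817 = 373.916 g.
M(P4O10) = 4(30.97) + 10(16.00) = 283.88 g/mol.
M(H3PO4) = 3(1.008) + 30.97 + 4(16.00) = 97.994 g/mol.
n(P4O10) = 373.916 g / 283.88 g/mol = 1.31716 mol.
From the equation the P4O10:H3PO4 mole ratio is 1:4, so n(H3PO4) = 1.31716 × 4/1 = 5.26865 mol.
Mass of H3PO4 = 5.26865 mol × 97.994 g/mol = 516.297 g.
Actual mass collected = 516.297 g × 0.591 = 305.131 g.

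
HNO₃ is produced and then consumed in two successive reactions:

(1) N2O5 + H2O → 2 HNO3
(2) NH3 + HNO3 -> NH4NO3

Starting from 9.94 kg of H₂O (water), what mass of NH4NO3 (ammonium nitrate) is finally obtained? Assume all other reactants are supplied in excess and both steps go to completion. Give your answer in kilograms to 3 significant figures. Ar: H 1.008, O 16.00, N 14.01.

88.3 kg

M(H2O) = 2(1.008) + 16.00 = 18.016 g/mol.
M(NH4NO3) = 2(14.01) + 4(1.008) + 3(16.00) = 80.052 g/mol.
9.94 kg = 9940 g.
n(H2O) = 9940 / 18.016 = 551.7 mol.
Step 1 gives a 1:2 ratio of H2O to HNO3, so n(HNO3) = 1103 mol.
In step 2 the HNO3:NH4NO3 ratio is 1:1, so n(NH4NO3) = 1103 mol.
Mass of NH4NO3 = 1103 × 80.052 = 88330 g = 88.3 kg.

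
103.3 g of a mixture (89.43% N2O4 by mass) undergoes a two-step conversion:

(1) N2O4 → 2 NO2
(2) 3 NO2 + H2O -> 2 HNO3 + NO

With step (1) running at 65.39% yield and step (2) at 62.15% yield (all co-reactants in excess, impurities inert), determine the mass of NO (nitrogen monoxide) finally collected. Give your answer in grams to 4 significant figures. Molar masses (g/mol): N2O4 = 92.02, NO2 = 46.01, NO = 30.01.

Pure N2O4 = 103.3 × 0.8943 = 92.381 g.
n(N2O4) = 92.381 / 92.02 = 1.0039 mol.
Step 1 (N2O4:NO2 = 1:2): theoretical n(NO2) = 2.0079 mol; at 65.39% yield, n(NO2) = 1.3129 mol.
Step 2 (NO2:NO = 3:1): theoretical n(NO) = 0.43764 mol, so theoretical mass = 0.43764 × 30.01 = 13.134 g.
At 62.15% yield, actual mass of NO = 13.134 × 0.6215 = 8.1626 g.

8.163 g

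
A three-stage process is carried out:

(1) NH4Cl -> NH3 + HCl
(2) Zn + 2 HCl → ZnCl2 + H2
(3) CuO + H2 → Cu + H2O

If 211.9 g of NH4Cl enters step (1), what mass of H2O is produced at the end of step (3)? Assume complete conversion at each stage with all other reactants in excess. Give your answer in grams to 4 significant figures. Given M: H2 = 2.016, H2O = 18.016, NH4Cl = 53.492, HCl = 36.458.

n(NH4Cl) = 211.9 / 53.492 = 3.9613 mol.
Reaction (1): NH4Cl→HCl ratio 1:1 ⇒ n(HCl) = 3.9613 mol.
Reaction (2): HCl→H2 ratio 2:1 ⇒ n(H2) = 1.9807 mol.
Reaction (3): H2→H2O ratio 1:1 ⇒ n(H2O) = 1.9807 mol.
Mass of H2O = 1.9807 × 18.016 = 35.684 g.

35.68 g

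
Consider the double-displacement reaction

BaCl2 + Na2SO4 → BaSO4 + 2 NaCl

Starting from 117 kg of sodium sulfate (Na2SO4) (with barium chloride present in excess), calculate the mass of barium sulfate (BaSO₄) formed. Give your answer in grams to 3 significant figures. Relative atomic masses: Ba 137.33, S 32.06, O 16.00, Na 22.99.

192000 g

M(Na2SO4) = 2(22.99) + 32.06 + 4(16.00) = 142.04 g/mol.
M(BaSO4) = 137.33 + 32.06 + 4(16.00) = 233.39 g/mol.
Convert: 117 kg = 117000 g.
n(Na2SO4) = 117000 g / 142.04 g/mol = 823.7 mol.
From the equation the Na2SO4:BaSO4 mole ratio is 1:1, so n(BaSO4) = 823.7 × 1/1 = 823.7 mol.
Mass of BaSO4 = 823.7 mol × 233.39 g/mol = 192200 g.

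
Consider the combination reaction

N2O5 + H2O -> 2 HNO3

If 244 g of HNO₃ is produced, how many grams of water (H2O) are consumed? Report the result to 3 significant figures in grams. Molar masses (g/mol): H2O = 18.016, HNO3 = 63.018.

n(HNO3) = 244.0 g / 63.018 g/mol = 3.872 mol.
From the equation the HNO3:H2O mole ratio is 2:1, so n(H2O) = 3.872 × 1/2 = 1.936 mol.
Mass of H2O = 1.936 mol × 18.016 g/mol = 34.88 g.

34.9 g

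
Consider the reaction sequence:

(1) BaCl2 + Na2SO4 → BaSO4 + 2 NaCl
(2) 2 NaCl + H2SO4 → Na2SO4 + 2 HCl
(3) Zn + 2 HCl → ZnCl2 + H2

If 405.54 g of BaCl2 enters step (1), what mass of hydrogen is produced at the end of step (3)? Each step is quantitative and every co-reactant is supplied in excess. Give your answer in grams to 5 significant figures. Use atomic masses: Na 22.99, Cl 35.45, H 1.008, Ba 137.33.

M(BaCl2) = 137.33 + 2(35.45) = 208.23 g/mol.
M(H2) = 2(1.008) = 2.016 g/mol.
n(BaCl2) = 405.54 / 208.23 = 1.94756 mol.
Reaction (1): BaCl2→NaCl ratio 1:2 ⇒ n(NaCl) = 3.89512 mol.
Reaction (2): NaCl→HCl ratio 2:2 ⇒ n(HCl) = 3.89512 mol.
Reaction (3): HCl→H2 ratio 2:1 ⇒ n(H2) = 1.94756 mol.
Mass of H2 = 1.94756 × 2.016 = 3.92628 g.

3.9263 g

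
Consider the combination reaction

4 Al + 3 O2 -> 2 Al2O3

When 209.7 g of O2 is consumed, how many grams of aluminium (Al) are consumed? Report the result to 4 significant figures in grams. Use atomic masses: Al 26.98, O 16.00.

M(O2) = 2(16.00) = 32.00 g/mol.
M(Al) = 26.98 g/mol.
n(O2) = 209.70 g / 32.00 g/mol = 6.5531 mol.
From the equation the O2:Al mole ratio is 3:4, so n(Al) = 6.5531 × 4/3 = 8.7375 mol.
Mass of Al = 8.7375 mol × 26.98 g/mol = 235.74 g.

235.7 g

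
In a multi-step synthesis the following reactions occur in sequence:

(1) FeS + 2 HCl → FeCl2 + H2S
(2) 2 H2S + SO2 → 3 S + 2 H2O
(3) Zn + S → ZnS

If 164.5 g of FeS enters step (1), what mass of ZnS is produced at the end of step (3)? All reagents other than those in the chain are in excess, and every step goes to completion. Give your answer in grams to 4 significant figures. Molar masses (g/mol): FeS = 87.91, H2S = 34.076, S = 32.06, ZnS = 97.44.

273.5 g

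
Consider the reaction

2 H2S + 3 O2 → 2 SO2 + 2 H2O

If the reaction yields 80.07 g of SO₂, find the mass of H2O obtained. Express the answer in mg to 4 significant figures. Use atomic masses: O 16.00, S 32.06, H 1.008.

M(SO2) = 32.06 + 2(16.00) = 64.06 g/mol.
M(H2O) = 2(1.008) + 16.00 = 18.016 g/mol.
n(SO2) = 80.070 g / 64.06 g/mol = 1.2499 mol.
From the equation the SO2:H2O mole ratio is 2:2, so n(H2O) = 1.2499 × 2/2 = 1.2499 mol.
Mass of H2O = 1.2499 mol × 18.016 g/mol = 22.519 g.
Converting to mg: 22.519 g = 22520 mg.

22520 mg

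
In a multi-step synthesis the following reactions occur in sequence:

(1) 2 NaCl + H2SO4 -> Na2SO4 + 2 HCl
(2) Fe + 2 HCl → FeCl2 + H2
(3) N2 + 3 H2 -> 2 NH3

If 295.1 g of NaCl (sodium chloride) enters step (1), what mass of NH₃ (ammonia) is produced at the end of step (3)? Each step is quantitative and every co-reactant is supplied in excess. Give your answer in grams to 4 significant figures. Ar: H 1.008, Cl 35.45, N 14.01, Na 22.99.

M(NaCl) = 22.99 + 35.45 = 58.44 g/mol.
M(NH3) = 14.01 + 3(1.008) = 17.034 g/mol.
n(NaCl) = 295.1 / 58.44 = 5.0496 mol.
Reaction (1): NaCl→HCl ratio 2:2 ⇒ n(HCl) = 5.0496 mol.
Reaction (2): HCl→H2 ratio 2:1 ⇒ n(H2) = 2.5248 mol.
Reaction (3): H2→NH3 ratio 3:2 ⇒ n(NH3) = 1.6832 mol.
Mass of NH3 = 1.6832 × 17.034 = 28.672 g.

28.67 g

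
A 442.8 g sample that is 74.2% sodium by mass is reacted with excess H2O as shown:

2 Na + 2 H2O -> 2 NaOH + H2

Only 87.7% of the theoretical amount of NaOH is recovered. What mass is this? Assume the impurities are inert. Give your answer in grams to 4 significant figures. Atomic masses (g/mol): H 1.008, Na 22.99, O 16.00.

501.3 g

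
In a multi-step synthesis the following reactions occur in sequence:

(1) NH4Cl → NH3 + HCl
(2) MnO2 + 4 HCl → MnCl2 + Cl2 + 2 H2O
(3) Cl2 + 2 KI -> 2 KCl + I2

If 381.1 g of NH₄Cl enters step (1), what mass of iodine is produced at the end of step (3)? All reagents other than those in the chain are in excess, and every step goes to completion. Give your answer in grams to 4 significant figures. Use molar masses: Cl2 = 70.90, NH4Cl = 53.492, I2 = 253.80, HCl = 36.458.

n(NH4Cl) = 381.1 / 53.492 = 7.1244 mol.
Reaction (1): NH4Cl→HCl ratio 1:1 ⇒ n(HCl) = 7.1244 mol.
Reaction (2): HCl→Cl2 ratio 4:1 ⇒ n(Cl2) = 1.7811 mol.
Reaction (3): Cl2→I2 ratio 1:1 ⇒ n(I2) = 1.7811 mol.
Mass of I2 = 1.7811 × 253.80 = 452.05 g.

452.0 g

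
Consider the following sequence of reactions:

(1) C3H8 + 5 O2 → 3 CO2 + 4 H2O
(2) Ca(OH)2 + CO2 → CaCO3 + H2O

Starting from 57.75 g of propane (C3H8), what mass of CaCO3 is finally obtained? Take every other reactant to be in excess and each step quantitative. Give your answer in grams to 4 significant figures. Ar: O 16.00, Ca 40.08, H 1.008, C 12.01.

M(C3H8) = 3(12.01) + 8(1.008) = 44.094 g/mol.
M(CaCO3) = 40.08 + 12.01 + 3(16.00) = 100.09 g/mol.
n(C3H8) = 57.750 / 44.094 = 1.3097 mol.
Step 1 gives a 1:3 ratio of C3H8 to CO2, so n(CO2) = 3.9291 mol.
In step 2 the CO2:CaCO3 ratio is 1:1, so n(CaCO3) = 3.9291 mol.
Mass of CaCO3 = 3.9291 × 100.09 = 393.26 g.

393.3 g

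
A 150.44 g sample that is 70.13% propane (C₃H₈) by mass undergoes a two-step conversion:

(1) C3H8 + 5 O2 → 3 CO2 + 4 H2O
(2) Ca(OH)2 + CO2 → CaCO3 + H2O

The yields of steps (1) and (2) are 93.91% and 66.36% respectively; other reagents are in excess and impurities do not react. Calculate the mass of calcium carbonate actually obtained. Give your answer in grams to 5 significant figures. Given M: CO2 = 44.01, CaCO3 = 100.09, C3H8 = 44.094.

Pure C3H8 = 150.44 × 0.7013 = 105.504 g.
n(C3H8) = 105.504 / 44.094 = 2.39270 mol.
Step 1 (C3H8:CO2 = 1:3): theoretical n(CO2) = 7.17809 mol; at 93.91% yield, n(CO2) = 6.74094 mol.
Step 2 (CO2:CaCO3 = 1:1): theoretical n(CaCO3) = 6.74094 mol, so theoretical mass = 6.74094 × 100.09 = 674.701 g.
At 66.36% yield, actual mass of CaCO3 = 674.701 × 0.6636 = 447.732 g.

447.73 g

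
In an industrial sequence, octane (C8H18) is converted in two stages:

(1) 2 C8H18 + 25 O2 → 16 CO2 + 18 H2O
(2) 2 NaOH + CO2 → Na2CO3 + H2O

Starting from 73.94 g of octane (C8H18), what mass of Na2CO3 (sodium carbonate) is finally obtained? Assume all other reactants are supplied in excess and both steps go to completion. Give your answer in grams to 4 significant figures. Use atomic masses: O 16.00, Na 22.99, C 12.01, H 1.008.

548.9 g

M(C8H18) = 8(12.01) + 18(1.008) = 114.224 g/mol.
M(Na2CO3) = 2(22.99) + 12.01 + 3(16.00) = 105.99 g/mol.
n(C8H18) = 73.940 / 114.224 = 0.64732 mol.
Step 1 gives a 2:16 ratio of C8H18 to CO2, so n(CO2) = 5.1786 mol.
In step 2 the CO2:Na2CO3 ratio is 1:1, so n(Na2CO3) = 5.1786 mol.
Mass of Na2CO3 = 5.1786 × 105.99 = 548.88 g.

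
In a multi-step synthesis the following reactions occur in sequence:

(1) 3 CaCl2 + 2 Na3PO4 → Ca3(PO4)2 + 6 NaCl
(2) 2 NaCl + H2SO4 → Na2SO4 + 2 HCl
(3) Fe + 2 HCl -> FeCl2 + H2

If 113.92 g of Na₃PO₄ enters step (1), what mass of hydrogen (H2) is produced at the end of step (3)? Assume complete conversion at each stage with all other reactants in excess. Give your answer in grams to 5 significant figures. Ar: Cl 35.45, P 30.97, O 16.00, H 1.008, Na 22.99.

M(Na3PO4) = 3(22.99) + 30.97 + 4(16.00) = 163.94 g/mol.
M(H2) = 2(1.008) = 2.016 g/mol.
n(Na3PO4) = 113.92 / 163.94 = 0.694888 mol.
Reaction (1): Na3PO4→NaCl ratio 2:6 ⇒ n(NaCl) = 2.08467 mol.
Reaction (2): NaCl→HCl ratio 2:2 ⇒ n(HCl) = 2.08467 mol.
Reaction (3): HCl→H2 ratio 2:1 ⇒ n(H2) = 1.04233 mol.
Mass of H2 = 1.04233 × 2.016 = 2.10134 g.

2.1013 g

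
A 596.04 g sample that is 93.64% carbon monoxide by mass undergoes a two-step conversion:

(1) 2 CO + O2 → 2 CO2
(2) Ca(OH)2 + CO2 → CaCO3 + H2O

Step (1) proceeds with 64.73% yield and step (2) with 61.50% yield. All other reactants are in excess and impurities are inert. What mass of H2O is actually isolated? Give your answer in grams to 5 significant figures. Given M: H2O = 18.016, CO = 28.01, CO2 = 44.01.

Pure CO = 596.04 × 0.9364 = 558.132 g.
n(CO) = 558.132 / 28.01 = 19.9262 mol.
Step 1 (CO:CO2 = 2:2): theoretical n(CO2) = 19.9262 mol; at 64.73% yield, n(CO2) = 12.8982 mol.
Step 2 (CO2:H2O = 1:1): theoretical n(H2O) = 12.8982 mol, so theoretical mass = 12.8982 × 18.016 = 232.374 g.
At 61.50% yield, actual mass of H2O = 232.374 × 0.6150 = 142.910 g.

142.91 g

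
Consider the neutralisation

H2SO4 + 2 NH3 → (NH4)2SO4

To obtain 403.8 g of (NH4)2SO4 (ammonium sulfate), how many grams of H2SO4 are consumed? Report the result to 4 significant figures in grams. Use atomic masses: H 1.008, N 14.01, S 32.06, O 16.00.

299.7 g

M((NH4)2SO4) = 2(14.01) + 8(1.008) + 32.06 + 4(16.00) = 132.144 g/mol.
M(H2SO4) = 2(1.008) + 32.06 + 4(16.00) = 98.076 g/mol.
n((NH4)2SO4) = 403.80 g / 132.144 g/mol = 3.0558 mol.
From the equation the (NH4)2SO4:H2SO4 mole ratio is 1:1, so n(H2SO4) = 3.0558 × 1/1 = 3.0558 mol.
Mass of H2SO4 = 3.0558 mol × 98.076 g/mol = 299.70 g.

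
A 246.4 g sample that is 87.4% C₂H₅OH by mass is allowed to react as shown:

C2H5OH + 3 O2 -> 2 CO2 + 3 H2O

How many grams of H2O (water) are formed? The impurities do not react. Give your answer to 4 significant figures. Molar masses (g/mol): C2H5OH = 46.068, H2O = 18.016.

252.7 g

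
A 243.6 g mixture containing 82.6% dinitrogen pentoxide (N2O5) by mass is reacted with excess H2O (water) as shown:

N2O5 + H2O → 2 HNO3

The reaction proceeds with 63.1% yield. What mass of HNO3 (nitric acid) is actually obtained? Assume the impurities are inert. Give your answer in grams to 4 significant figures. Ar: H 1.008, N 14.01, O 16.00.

148.1 g

Pure N2O5 available = 243.6 g × 0.826 = 201.21 g.
M(N2O5) = 2(14.01) + 5(16.00) = 108.02 g/mol.
M(HNO3) = 1.008 + 14.01 + 3(16.00) = 63.018 g/mol.
n(N2O5) = 201.21 g / 108.02 g/mol = 1.8627 mol.
From the equation the N2O5:HNO3 mole ratio is 1:2, so n(HNO3) = 1.8627 × 2/1 = 3.7255 mol.
Mass of HNO3 = 3.7255 mol × 63.018 g/mol = 234.77 g.
Actual mass collected = 234.77 g × 0.631 = 148.14 g.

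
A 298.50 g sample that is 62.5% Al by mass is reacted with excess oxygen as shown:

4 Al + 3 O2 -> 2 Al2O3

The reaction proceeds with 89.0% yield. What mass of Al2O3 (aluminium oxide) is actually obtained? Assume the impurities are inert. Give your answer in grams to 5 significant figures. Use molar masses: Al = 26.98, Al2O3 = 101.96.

Pure Al available = 298.50 g × 0.625 = 186.562 g.
n(Al) = 186.562 g / 26.98 g/mol = 6.91484 mol.
From the equation the Al:Al2O3 mole ratio is 4:2, so n(Al2O3) = 6.91484 × 2/4 = 3.45742 mol.
Mass of Al2O3 = 3.45742 mol × 101.96 g/mol = 352.519 g.
Actual mass collected = 352.519 g × 0.890 = 313.742 g.

313.74 g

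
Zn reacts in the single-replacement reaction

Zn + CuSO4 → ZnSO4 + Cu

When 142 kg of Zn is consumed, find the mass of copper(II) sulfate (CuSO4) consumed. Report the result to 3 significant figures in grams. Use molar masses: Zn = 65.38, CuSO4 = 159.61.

Convert: 142 kg = 142000 g.
n(Zn) = 142000 g / 65.38 g/mol = 2172 mol.
From the equation the Zn:CuSO4 mole ratio is 1:1, so n(CuSO4) = 2172 × 1/1 = 2172 mol.
Mass of CuSO4 = 2172 mol × 159.61 g/mol = 346700 g.

347000 g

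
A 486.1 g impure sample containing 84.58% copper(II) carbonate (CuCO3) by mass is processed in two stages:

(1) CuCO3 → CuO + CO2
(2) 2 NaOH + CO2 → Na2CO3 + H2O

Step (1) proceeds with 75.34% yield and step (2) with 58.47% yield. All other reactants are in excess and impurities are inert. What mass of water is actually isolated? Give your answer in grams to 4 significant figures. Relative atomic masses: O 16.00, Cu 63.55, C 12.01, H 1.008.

Pure CuCO3 = 486.1 × 0.8458 = 411.14 g.
M(CuCO3) = 63.55 + 12.01 + 3(16.00) = 123.56 g/mol.
M(H2O) = 2(1.008) + 16.00 = 18.016 g/mol.
n(CuCO3) = 411.14 / 123.56 = 3.3275 mol.
Step 1 (CuCO3:CO2 = 1:1): theoretical n(CO2) = 3.3275 mol; at 75.34% yield, n(CO2) = 2.5069 mol.
Step 2 (CO2:H2O = 1:1): theoretical n(H2O) = 2.5069 mol, so theoretical mass = 2.5069 × 18.016 = 45.165 g.
At 58.47% yield, actual mass of H2O = 45.165 × 0.5847 = 26.408 g.

26.41 g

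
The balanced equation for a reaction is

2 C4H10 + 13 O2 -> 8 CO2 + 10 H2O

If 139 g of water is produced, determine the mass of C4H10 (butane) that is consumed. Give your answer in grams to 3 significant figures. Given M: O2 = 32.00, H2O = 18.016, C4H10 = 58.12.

89.7 g

n(H2O) = 139.0 g / 18.016 g/mol = 7.715 mol.
From the equation the H2O:C4H10 mole ratio is 10:2, so n(C4H10) = 7.715 × 2/10 = 1.543 mol.
Mass of C4H10 = 1.543 mol × 58.12 g/mol = 89.68 g.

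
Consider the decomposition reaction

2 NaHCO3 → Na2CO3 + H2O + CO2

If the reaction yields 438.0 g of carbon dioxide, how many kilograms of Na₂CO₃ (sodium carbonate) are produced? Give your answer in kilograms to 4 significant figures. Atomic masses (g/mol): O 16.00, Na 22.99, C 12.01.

1.055 kg

M(CO2) = 12.01 + 2(16.00) = 44.01 g/mol.
M(Na2CO3) = 2(22.99) + 12.01 + 3(16.00) = 105.99 g/mol.
n(CO2) = 438.00 g / 44.01 g/mol = 9.9523 mol.
From the equation the CO2:Na2CO3 mole ratio is 1:1, so n(Na2CO3) = 9.9523 × 1/1 = 9.9523 mol.
Mass of Na2CO3 = 9.9523 mol × 105.99 g/mol = 1054.8 g.
Converting to kg: 1054.8 g = 1.055 kg.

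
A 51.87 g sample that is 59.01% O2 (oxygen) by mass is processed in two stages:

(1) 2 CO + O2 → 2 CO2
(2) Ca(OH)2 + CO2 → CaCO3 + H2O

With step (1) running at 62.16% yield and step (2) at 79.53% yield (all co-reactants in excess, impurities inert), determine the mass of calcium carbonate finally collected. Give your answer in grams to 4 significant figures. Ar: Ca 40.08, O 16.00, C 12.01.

Pure O2 = 51.87 × 0.5901 = 30.608 g.
M(O2) = 2(16.00) = 32.00 g/mol.
M(CaCO3) = 40.08 + 12.01 + 3(16.00) = 100.09 g/mol.
n(O2) = 30.608 / 32.00 = 0.95652 mol.
Step 1 (O2:CO2 = 1:2): theoretical n(CO2) = 1.9130 mol; at 62.16% yield, n(CO2) = 1.1891 mol.
Step 2 (CO2:CaCO3 = 1:1): theoretical n(CaCO3) = 1.1891 mol, so theoretical mass = 1.1891 × 100.09 = 119.02 g.
At 79.53% yield, actual mass of CaCO3 = 119.02 × 0.7953 = 94.657 g.

94.66 g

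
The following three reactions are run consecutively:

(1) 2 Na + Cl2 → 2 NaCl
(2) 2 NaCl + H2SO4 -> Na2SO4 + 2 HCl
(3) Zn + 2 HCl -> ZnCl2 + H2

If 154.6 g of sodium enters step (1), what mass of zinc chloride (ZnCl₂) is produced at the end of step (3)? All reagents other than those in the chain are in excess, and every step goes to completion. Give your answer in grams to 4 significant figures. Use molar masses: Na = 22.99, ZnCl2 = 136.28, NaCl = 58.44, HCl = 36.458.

n(Na) = 154.6 / 22.99 = 6.7247 mol.
Reaction (1): Na→NaCl ratio 2:2 ⇒ n(NaCl) = 6.7247 mol.
Reaction (2): NaCl→HCl ratio 2:2 ⇒ n(HCl) = 6.7247 mol.
Reaction (3): HCl→ZnCl2 ratio 2:1 ⇒ n(ZnCl2) = 3.3623 mol.
Mass of ZnCl2 = 3.3623 × 136.28 = 458.22 g.

458.2 g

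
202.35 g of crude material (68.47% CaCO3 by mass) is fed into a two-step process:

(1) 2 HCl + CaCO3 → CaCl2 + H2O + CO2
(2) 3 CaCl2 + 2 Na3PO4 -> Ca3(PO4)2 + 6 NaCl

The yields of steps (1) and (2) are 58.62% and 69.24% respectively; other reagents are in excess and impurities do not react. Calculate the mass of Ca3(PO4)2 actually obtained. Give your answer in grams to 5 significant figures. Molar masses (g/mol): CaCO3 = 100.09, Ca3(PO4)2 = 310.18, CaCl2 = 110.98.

Pure CaCO3 = 202.35 × 0.6847 = 138.549 g.
n(CaCO3) = 138.549 / 100.09 = 1.38424 mol.
Step 1 (CaCO3:CaCl2 = 1:1): theoretical n(CaCl2) = 1.38424 mol; at 58.62% yield, n(CaCl2) = 0.811444 mol.
Step 2 (CaCl2:Ca3(PO4)2 = 3:1): theoretical n(Ca3(PO4)2) = 0.270481 mol, so theoretical mass = 0.270481 × 310.18 = 83.8979 g.
At 69.24% yield, actual mass of Ca3(PO4)2 = 83.8979 × 0.6924 = 58.0909 g.

58.091 g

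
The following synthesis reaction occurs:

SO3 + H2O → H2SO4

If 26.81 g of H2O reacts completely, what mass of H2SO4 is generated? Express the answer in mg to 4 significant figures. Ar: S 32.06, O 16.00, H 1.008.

M(H2O) = 2(1.008) + 16.00 = 18.016 g/mol.
M(H2SO4) = 2(1.008) + 32.06 + 4(16.00) = 98.076 g/mol.
n(H2O) = 26.810 g / 18.016 g/mol = 1.4881 mol.
From the equation the H2O:H2SO4 mole ratio is 1:1, so n(H2SO4) = 1.4881 × 1/1 = 1.4881 mol.
Mass of H2SO4 = 1.4881 mol × 98.076 g/mol = 145.95 g.
Converting to mg: 145.95 g = 145900 mg.

145900 mg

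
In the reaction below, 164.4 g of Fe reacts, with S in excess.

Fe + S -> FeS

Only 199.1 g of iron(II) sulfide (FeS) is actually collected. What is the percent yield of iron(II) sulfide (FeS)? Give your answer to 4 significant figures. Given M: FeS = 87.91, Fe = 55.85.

76.94 %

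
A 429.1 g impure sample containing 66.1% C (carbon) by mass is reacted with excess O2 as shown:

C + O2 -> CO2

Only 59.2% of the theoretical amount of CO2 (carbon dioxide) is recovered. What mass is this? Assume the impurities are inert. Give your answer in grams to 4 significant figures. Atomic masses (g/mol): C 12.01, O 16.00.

615.3 g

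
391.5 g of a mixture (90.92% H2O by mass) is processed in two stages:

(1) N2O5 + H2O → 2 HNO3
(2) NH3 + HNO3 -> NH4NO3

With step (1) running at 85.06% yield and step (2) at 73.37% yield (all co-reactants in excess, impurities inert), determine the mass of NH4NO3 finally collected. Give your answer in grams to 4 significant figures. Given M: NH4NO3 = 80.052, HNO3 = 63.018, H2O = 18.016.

Pure H2O = 391.5 × 0.9092 = 355.95 g.
n(H2O) = 355.95 / 18.016 = 19.758 mol.
Step 1 (H2O:HNO3 = 1:2): theoretical n(HNO3) = 39.515 mol; at 85.06% yield, n(HNO3) = 33.612 mol.
Step 2 (HNO3:NH4NO3 = 1:1): theoretical n(NH4NO3) = 33.612 mol, so theoretical mass = 33.612 × 80.052 = 2690.7 g.
At 73.37% yield, actual mass of NH4NO3 = 2690.7 × 0.7337 = 1974.1 g.

1974 g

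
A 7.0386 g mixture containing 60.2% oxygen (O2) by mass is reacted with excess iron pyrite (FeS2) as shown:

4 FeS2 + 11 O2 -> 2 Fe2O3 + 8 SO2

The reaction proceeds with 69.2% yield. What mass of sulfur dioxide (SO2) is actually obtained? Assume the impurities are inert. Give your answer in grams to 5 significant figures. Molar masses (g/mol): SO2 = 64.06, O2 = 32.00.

Pure O2 available = 7.0386 g × 0.602 = 4.23724 g.
n(O2) = 4.23724 g / 32.00 g/mol = 0.132414 mol.
From the equation the O2:SO2 mole ratio is 11:8, so n(SO2) = 0.132414 × 8/11 = 0.0963008 mol.
Mass of SO2 = 0.0963008 mol × 64.06 g/mol = 6.16903 g.
Actual mass collected = 6.16903 g × 0.692 = 4.26897 g.

4.2690 g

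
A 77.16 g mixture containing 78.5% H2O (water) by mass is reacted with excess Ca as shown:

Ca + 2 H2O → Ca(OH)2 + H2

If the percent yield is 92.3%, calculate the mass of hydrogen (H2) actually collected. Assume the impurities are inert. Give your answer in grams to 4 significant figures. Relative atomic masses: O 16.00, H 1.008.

Pure H2O available = 77.16 g × 0.785 = 60.571 g.
M(H2O) = 2(1.008) + 16.00 = 18.016 g/mol.
M(H2) = 2(1.008) = 2.016 g/mol.
n(H2O) = 60.571 g / 18.016 g/mol = 3.3620 mol.
From the equation the H2O:H2 mole ratio is 2:1, so n(H2) = 3.3620 × 1/2 = 1.6810 mol.
Mass of H2 = 1.6810 mol × 2.016 g/mol = 3.3889 g.
Actual mass collected = 3.3889 g × 0.923 = 3.1280 g.

3.128 g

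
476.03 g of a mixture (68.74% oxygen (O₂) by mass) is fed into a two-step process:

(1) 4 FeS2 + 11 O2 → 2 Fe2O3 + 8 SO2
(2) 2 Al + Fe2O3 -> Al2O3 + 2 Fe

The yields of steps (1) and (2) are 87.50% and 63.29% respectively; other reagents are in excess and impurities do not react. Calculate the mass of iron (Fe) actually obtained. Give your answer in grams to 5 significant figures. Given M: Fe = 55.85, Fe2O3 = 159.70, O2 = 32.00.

115.01 g

Pure O2 = 476.03 × 0.6874 = 327.223 g.
n(O2) = 327.223 / 32.00 = 10.2257 mol.
Step 1 (O2:Fe2O3 = 11:2): theoretical n(Fe2O3) = 1.85922 mol; at 87.50% yield, n(Fe2O3) = 1.62682 mol.
Step 2 (Fe2O3:Fe = 1:2): theoretical n(Fe) = 3.25364 mol, so theoretical mass = 3.25364 × 55.85 = 181.716 g.
At 63.29% yield, actual mass of Fe = 181.716 × 0.6329 = 115.008 g.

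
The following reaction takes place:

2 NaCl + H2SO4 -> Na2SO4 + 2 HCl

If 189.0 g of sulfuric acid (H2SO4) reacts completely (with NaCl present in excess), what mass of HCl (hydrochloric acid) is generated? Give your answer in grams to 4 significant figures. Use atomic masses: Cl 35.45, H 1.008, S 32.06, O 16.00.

140.5 g

M(H2SO4) = 2(1.008) + 32.06 + 4(16.00) = 98.076 g/mol.
M(HCl) = 1.008 + 35.45 = 36.458 g/mol.
n(H2SO4) = 189.00 g / 98.076 g/mol = 1.9271 mol.
From the equation the H2SO4:HCl mole ratio is 1:2, so n(HCl) = 1.9271 × 2/1 = 3.8542 mol.
Mass of HCl = 3.8542 mol × 36.458 g/mol = 140.51 g.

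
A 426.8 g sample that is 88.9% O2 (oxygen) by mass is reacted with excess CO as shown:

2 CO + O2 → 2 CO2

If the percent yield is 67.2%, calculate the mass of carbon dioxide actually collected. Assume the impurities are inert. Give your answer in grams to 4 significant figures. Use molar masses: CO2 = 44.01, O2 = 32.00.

701.3 g

Pure O2 available = 426.8 g × 0.889 = 379.43 g.
n(O2) = 379.43 g / 32.00 g/mol = 11.857 mol.
From the equation the O2:CO2 mole ratio is 1:2, so n(CO2) = 11.857 × 2/1 = 23.714 mol.
Mass of CO2 = 23.714 mol × 44.01 g/mol = 1043.7 g.
Actual mass collected = 1043.7 g × 0.672 = 701.34 g.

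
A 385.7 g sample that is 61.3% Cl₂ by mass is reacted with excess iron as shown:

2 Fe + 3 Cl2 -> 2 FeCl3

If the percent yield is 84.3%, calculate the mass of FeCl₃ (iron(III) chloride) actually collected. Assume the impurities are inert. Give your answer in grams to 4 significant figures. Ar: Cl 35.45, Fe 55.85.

Pure Cl2 available = 385.7 g × 0.613 = 236.43 g.
M(Cl2) = 2(35.45) = 70.90 g/mol.
M(FeCl3) = 55.85 + 3(35.45) = 162.20 g/mol.
n(Cl2) = 236.43 g / 70.90 g/mol = 3.3348 mol.
From the equation the Cl2:FeCl3 mole ratio is 3:2, so n(FeCl3) = 3.3348 × 2/3 = 2.2232 mol.
Mass of FeCl3 = 2.2232 mol × 162.20 g/mol = 360.60 g.
Actual mass collected = 360.60 g × 0.843 = 303.98 g.

304.0 g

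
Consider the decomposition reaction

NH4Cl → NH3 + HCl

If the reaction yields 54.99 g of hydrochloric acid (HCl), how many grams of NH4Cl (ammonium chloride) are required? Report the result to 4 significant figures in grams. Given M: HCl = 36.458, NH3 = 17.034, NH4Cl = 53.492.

80.68 g

n(HCl) = 54.990 g / 36.458 g/mol = 1.5083 mol.
From the equation the HCl:NH4Cl mole ratio is 1:1, so n(NH4Cl) = 1.5083 × 1/1 = 1.5083 mol.
Mass of NH4Cl = 1.5083 mol × 53.492 g/mol = 80.683 g.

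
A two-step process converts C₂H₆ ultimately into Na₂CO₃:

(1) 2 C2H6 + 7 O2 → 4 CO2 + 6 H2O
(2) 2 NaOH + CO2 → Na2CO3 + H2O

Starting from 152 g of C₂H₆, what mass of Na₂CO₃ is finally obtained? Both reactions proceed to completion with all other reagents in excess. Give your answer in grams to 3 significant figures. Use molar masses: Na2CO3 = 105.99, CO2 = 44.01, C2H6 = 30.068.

n(C2H6) = 152.0 / 30.068 = 5.055 mol.
Step 1 gives a 2:4 ratio of C2H6 to CO2, so n(CO2) = 10.11 mol.
In step 2 the CO2:Na2CO3 ratio is 1:1, so n(Na2CO3) = 10.11 mol.
Mass of Na2CO3 = 10.11 × 105.99 = 1072 g.

1070 g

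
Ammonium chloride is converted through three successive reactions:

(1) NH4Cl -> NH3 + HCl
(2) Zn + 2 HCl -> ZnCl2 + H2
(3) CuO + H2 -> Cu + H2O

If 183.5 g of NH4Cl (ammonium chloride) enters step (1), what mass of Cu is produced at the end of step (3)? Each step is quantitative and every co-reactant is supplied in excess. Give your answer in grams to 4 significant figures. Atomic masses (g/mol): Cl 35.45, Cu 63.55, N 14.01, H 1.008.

M(NH4Cl) = 14.01 + 4(1.008) + 35.45 = 53.492 g/mol.
M(Cu) = 63.55 g/mol.
n(NH4Cl) = 183.5 / 53.492 = 3.4304 mol.
Reaction (1): NH4Cl→HCl ratio 1:1 ⇒ n(HCl) = 3.4304 mol.
Reaction (2): HCl→H2 ratio 2:1 ⇒ n(H2) = 1.7152 mol.
Reaction (3): H2→Cu ratio 1:1 ⇒ n(Cu) = 1.7152 mol.
Mass of Cu = 1.7152 × 63.55 = 109.00 g.

109.0 g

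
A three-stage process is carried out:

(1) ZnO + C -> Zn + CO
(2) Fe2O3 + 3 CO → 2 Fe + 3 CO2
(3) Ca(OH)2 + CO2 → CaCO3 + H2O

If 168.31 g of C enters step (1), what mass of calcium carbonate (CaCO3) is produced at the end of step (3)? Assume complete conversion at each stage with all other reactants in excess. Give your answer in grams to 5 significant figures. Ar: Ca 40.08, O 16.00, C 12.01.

M(C) = 12.01 g/mol.
M(CaCO3) = 40.08 + 12.01 + 3(16.00) = 100.09 g/mol.
n(C) = 168.31 / 12.01 = 14.0142 mol.
Reaction (1): C→CO ratio 1:1 ⇒ n(CO) = 14.0142 mol.
Reaction (2): CO→CO2 ratio 3:3 ⇒ n(CO2) = 14.0142 mol.
Reaction (3): CO2→CaCO3 ratio 1:1 ⇒ n(CaCO3) = 14.0142 mol.
Mass of CaCO3 = 14.0142 × 100.09 = 1402.68 g.

1402.7 g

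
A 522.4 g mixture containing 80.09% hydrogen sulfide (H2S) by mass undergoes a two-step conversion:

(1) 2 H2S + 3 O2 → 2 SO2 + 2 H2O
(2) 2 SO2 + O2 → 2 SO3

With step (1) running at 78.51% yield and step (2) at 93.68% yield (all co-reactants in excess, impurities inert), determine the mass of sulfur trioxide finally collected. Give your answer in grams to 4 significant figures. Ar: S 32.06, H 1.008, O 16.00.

Pure H2S = 522.4 × 0.8009 = 418.39 g.
M(H2S) = 2(1.008) + 32.06 = 34.076 g/mol.
M(SO3) = 32.06 + 3(16.00) = 80.06 g/mol.
n(H2S) = 418.39 / 34.076 = 12.278 mol.
Step 1 (H2S:SO2 = 2:2): theoretical n(SO2) = 12.278 mol; at 78.51% yield, n(SO2) = 9.6396 mol.
Step 2 (SO2:SO3 = 2:2): theoretical n(SO3) = 9.6396 mol, so theoretical mass = 9.6396 × 80.06 = 771.74 g.
At 93.68% yield, actual mass of SO3 = 771.74 × 0.9368 = 722.97 g.

723.0 g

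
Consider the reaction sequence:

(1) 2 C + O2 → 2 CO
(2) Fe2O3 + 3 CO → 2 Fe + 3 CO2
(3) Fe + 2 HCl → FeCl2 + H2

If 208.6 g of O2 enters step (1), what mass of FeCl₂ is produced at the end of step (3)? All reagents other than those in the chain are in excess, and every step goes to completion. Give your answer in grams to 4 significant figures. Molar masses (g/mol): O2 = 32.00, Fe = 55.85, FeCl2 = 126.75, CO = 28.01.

1102 g

n(O2) = 208.6 / 32.00 = 6.5187 mol.
Reaction (1): O2→CO ratio 1:2 ⇒ n(CO) = 13.037 mol.
Reaction (2): CO→Fe ratio 3:2 ⇒ n(Fe) = 8.6917 mol.
Reaction (3): Fe→FeCl2 ratio 1:1 ⇒ n(FeCl2) = 8.6917 mol.
Mass of FeCl2 = 8.6917 × 126.75 = 1101.7 g.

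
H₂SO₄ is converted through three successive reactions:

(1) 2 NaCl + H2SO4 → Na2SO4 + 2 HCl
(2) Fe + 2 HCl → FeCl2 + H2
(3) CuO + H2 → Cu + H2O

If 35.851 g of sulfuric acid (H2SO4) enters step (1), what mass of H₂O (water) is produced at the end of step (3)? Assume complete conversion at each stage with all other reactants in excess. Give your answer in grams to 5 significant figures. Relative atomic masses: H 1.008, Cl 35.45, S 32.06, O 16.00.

6.5856 g

M(H2SO4) = 2(1.008) + 32.06 + 4(16.00) = 98.076 g/mol.
M(H2O) = 2(1.008) + 16.00 = 18.016 g/mol.
n(H2SO4) = 35.851 / 98.076 = 0.365543 mol.
Reaction (1): H2SO4→HCl ratio 1:2 ⇒ n(HCl) = 0.731086 mol.
Reaction (2): HCl→H2 ratio 2:1 ⇒ n(H2) = 0.365543 mol.
Reaction (3): H2→H2O ratio 1:1 ⇒ n(H2O) = 0.365543 mol.
Mass of H2O = 0.365543 × 18.016 = 6.58562 g.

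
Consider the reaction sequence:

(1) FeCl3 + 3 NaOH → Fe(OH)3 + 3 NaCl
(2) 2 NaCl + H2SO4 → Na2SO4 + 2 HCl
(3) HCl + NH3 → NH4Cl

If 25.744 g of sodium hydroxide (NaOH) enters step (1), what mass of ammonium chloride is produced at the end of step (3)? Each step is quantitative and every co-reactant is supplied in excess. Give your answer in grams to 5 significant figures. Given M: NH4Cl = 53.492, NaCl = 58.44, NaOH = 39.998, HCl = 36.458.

n(NaOH) = 25.744 / 39.998 = 0.643632 mol.
Reaction (1): NaOH→NaCl ratio 3:3 ⇒ n(NaCl) = 0.643632 mol.
Reaction (2): NaCl→HCl ratio 2:2 ⇒ n(HCl) = 0.643632 mol.
Reaction (3): HCl→NH4Cl ratio 1:1 ⇒ n(NH4Cl) = 0.643632 mol.
Mass of NH4Cl = 0.643632 × 53.492 = 34.4292 g.

34.429 g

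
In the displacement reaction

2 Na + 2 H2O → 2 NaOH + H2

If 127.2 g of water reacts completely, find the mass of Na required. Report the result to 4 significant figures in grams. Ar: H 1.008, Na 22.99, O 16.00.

162.3 g

M(H2O) = 2(1.008) + 16.00 = 18.016 g/mol.
M(Na) = 22.99 g/mol.
n(H2O) = 127.20 g / 18.016 g/mol = 7.0604 mol.
From the equation the H2O:Na mole ratio is 2:2, so n(Na) = 7.0604 × 2/2 = 7.0604 mol.
Mass of Na = 7.0604 mol × 22.99 g/mol = 162.32 g.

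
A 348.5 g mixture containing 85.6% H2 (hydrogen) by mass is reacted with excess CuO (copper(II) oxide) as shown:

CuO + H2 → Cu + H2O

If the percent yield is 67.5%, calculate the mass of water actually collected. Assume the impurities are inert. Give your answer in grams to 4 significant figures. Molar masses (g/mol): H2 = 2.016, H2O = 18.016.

1799 g

Pure H2 available = 348.5 g × 0.856 = 298.32 g.
n(H2) = 298.32 g / 2.016 g/mol = 147.97 mol.
From the equation the H2:H2O mole ratio is 1:1, so n(H2O) = 147.97 × 1/1 = 147.97 mol.
Mass of H2O = 147.97 mol × 18.016 g/mol = 2665.9 g.
Actual mass collected = 2665.9 g × 0.675 = 1799.5 g.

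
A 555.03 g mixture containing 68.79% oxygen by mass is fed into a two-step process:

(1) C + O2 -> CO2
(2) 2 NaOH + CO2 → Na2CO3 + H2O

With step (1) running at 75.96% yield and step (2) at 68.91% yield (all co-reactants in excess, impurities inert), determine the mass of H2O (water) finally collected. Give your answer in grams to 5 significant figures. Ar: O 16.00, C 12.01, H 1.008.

112.52 g

Pure O2 = 555.03 × 0.6879 = 381.805 g.
M(O2) = 2(16.00) = 32.00 g/mol.
M(H2O) = 2(1.008) + 16.00 = 18.016 g/mol.
n(O2) = 381.805 / 32.00 = 11.9314 mol.
Step 1 (O2:CO2 = 1:1): theoretical n(CO2) = 11.9314 mol; at 75.96% yield, n(CO2) = 9.06310 mol.
Step 2 (CO2:H2O = 1:1): theoretical n(H2O) = 9.06310 mol, so theoretical mass = 9.06310 × 18.016 = 163.281 g.
At 68.91% yield, actual mass of H2O = 163.281 × 0.6891 = 112.517 g.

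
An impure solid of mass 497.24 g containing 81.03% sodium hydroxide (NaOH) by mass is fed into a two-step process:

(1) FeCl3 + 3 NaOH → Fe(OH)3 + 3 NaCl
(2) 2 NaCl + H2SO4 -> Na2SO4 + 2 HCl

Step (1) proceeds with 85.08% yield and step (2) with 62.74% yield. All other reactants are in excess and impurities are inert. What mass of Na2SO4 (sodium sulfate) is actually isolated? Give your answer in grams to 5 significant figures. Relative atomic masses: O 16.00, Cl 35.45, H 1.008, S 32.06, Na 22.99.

Pure NaOH = 497.24 × 0.8103 = 402.914 g.
M(NaOH) = 22.99 + 16.00 + 1.008 = 39.998 g/mol.
M(Na2SO4) = 2(22.99) + 32.06 + 4(16.00) = 142.04 g/mol.
n(NaOH) = 402.914 / 39.998 = 10.0733 mol.
Step 1 (NaOH:NaCl = 3:3): theoretical n(NaCl) = 10.0733 mol; at 85.08% yield, n(NaCl) = 8.57040 mol.
Step 2 (NaCl:Na2SO4 = 2:1): theoretical n(Na2SO4) = 4.28520 mol, so theoretical mass = 4.28520 × 142.04 = 608.670 g.
At 62.74% yield, actual mass of Na2SO4 = 608.670 × 0.6274 = 381.879 g.

381.88 g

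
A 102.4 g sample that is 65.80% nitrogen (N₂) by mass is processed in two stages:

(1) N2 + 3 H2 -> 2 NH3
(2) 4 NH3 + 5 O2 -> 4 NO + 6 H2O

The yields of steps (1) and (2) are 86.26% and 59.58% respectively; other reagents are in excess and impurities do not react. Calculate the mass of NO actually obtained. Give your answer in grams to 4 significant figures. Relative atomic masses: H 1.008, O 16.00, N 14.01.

74.18 g

Pure N2 = 102.4 × 0.6580 = 67.379 g.
M(N2) = 2(14.01) = 28.02 g/mol.
M(NO) = 14.01 + 16.00 = 30.01 g/mol.
n(N2) = 67.379 / 28.02 = 2.4047 mol.
Step 1 (N2:NH3 = 1:2): theoretical n(NH3) = 4.8094 mol; at 86.26% yield, n(NH3) = 4.1486 mol.
Step 2 (NH3:NO = 4:4): theoretical n(NO) = 4.1486 mol, so theoretical mass = 4.1486 × 30.01 = 124.50 g.
At 59.58% yield, actual mass of NO = 124.50 × 0.5958 = 74.176 g.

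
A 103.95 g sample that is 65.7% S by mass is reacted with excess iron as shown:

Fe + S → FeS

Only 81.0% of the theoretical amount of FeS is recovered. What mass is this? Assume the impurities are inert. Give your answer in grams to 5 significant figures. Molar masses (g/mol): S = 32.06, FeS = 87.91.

151.69 g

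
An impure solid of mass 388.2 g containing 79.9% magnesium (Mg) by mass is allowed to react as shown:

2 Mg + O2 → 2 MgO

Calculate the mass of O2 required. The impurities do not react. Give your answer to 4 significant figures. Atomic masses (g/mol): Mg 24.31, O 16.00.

Mass of pure Mg = 388.2 g × 0.799 = 310.17 g.
M(Mg) = 24.31 g/mol.
M(O2) = 2(16.00) = 32.00 g/mol.
n(Mg) = 310.17 g / 24.31 g/mol = 12.759 mol.
From the equation the Mg:O2 mole ratio is 2:1, so n(O2) = 12.759 × 1/2 = 6.3795 mol.
Mass of O2 = 6.3795 mol × 32.00 g/mol = 204.14 g.

204.1 g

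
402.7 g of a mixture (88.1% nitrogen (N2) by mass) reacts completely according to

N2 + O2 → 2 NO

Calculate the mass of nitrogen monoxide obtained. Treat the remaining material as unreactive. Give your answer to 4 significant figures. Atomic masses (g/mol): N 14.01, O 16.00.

760.0 g

Mass of pure N2 = 402.7 g × 0.881 = 354.78 g.
M(N2) = 2(14.01) = 28.02 g/mol.
M(NO) = 14.01 + 16.00 = 30.01 g/mol.
n(N2) = 354.78 g / 28.02 g/mol = 12.662 mol.
From the equation the N2:NO mole ratio is 1:2, so n(NO) = 12.662 × 2/1 = 25.323 mol.
Mass of NO = 25.323 mol × 30.01 g/mol = 759.95 g.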